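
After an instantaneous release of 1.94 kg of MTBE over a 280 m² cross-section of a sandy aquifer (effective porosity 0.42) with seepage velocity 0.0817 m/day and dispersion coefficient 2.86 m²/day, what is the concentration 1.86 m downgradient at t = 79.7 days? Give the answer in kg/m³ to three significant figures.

0.000301 kg/m³

For an instantaneous plane source, C(x,t) = M/(n_e·A·√(4πDt)) · exp(−(x−vt)²/(4Dt)), with n_e·A the pore (flow) area.
Plume center vt = 0.0817 × 79.7 = 6.51149 m, so the well at 1.86 m is 4.65149 m upgradient of the peak.
√(4πDt) = 53.52 m, giving peak height M/(n_e·A·√(4πDt)) = 1.94/(0.42 × 280 × 53.52) = 0.0003082 kg/m³.
(x−vt)²/(4Dt) = (-4.65149)²/(4 × 2.86 × 79.7) = 0.02373; exp(−0.02373) = 0.9765.
C = 0.0003082 × 0.9765 = 0.000301 kg/m³.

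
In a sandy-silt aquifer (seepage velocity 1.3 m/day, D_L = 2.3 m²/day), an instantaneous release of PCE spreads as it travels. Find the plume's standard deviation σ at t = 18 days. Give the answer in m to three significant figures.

Dispersive spreading gives a Gaussian with σ² = 2Dt; advection only shifts the center.
σ = √(2 × 2.3 × 18) = 9.10 m.

9.10 m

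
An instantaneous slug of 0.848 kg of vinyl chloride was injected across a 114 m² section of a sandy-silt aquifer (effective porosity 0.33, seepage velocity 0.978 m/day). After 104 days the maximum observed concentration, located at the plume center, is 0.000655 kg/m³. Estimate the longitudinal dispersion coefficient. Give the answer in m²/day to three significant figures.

At the plume center C_max = M/(n_e·A·√(4πDt)), so D = M²/(4πt·(n_e·A·C_max)²).
n_e·A·C_max = 0.33 × 114 × 0.000655 = 0.02464 kg/m.
D = 0.848²/(4π × 104 × 0.02464²) = 0.906 m²/day.

0.906 m²/day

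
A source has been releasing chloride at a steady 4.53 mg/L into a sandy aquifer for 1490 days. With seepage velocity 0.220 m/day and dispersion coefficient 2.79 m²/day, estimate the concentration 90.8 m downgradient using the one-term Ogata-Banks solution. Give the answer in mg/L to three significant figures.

4.51 mg/L

For a continuous step input, C/C₀ ≈ ½·erfc((x−vt)/(2√(Dt))).
vt = 0.220 × 1490 = 327.8 m and 2√(Dt) = 2√(2.79 × 1490) = 129.0 m.
Argument (x−vt)/(2√(Dt)) = (90.8 − 327.8)/129.0 = -1.837; ½·erfc(-1.837) = 0.9953.
C = 4.53 × 0.9953 = 4.51 mg/L.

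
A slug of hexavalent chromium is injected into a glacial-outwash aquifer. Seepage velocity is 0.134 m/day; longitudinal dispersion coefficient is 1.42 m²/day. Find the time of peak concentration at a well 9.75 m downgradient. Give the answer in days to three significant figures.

For the 1D instantaneous-source solution, setting ∂C/∂t = 0 at fixed x gives v²t² + 2Dt − x² = 0, so t = (√(D² + v²x²) − D)/v².
√(D² + v²x²) = √(1.42² + 0.134² × 9.75²) = 1.930; v² = 0.017956.
t = (1.930 − 1.42)/0.017956 = 28.4 days (vs. the pure-advection estimate x/v = 72.8 d).

28.4 days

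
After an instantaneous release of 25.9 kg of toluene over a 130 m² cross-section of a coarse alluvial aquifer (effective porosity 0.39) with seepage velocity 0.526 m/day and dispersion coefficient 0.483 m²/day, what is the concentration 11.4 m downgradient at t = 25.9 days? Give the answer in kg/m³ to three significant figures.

0.0369 kg/m³

For an instantaneous plane source, C(x,t) = M/(n_e·A·√(4πDt)) · exp(−(x−vt)²/(4Dt)), with n_e·A the pore (flow) area.
Plume center vt = 0.526 × 25.9 = 13.6234 m, so the well at 11.4 m is 2.2234 m upgradient of the peak.
√(4πDt) = 12.54 m, giving peak height M/(n_e·A·√(4πDt)) = 25.9/(0.39 × 130 × 12.54) = 0.04074 kg/m³.
(x−vt)²/(4Dt) = (-2.2234)²/(4 × 0.483 × 25.9) = 0.09879; exp(−0.09879) = 0.9059.
C = 0.04074 × 0.9059 = 0.0369 kg/m³.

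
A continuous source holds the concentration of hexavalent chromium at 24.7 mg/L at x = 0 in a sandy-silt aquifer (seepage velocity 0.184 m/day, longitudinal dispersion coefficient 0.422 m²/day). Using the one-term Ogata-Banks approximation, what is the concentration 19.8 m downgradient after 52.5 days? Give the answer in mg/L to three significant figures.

1.58 mg/L

For a continuous step input, C/C₀ ≈ ½·erfc((x−vt)/(2√(Dt))).
vt = 0.184 × 52.5 = 9.66 m and 2√(Dt) = 2√(0.422 × 52.5) = 9.414 m.
Argument (x−vt)/(2√(Dt)) = (19.8 − 9.66)/9.414 = 1.077; ½·erfc(1.077) = 0.06387.
C = 24.7 × 0.06387 = 1.58 mg/L.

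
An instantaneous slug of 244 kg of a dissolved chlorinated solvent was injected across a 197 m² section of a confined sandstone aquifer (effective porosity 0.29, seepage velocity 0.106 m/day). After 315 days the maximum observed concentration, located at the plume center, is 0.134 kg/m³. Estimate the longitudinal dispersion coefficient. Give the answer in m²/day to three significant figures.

0.257 m²/day

At the plume center C_max = M/(n_e·A·√(4πDt)), so D = M²/(4πt·(n_e·A·C_max)²).
n_e·A·C_max = 0.29 × 197 × 0.134 = 7.655 kg/m.
D = 244²/(4π × 315 × 7.655²) = 0.257 m²/day.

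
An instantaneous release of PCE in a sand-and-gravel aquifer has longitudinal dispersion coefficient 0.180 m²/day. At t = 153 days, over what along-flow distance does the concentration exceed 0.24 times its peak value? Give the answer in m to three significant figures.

25.1 m

The plume is Gaussian with σ = √(2Dt) = √(2 × 0.180 × 153) = 7.422 m.
C/C_peak = exp(−Δx²/(2σ²)) = 0.24 ⇒ Δx = σ·√(−2 ln 0.24) = 7.422 × 1.689 = 12.54 m.
Width = 2Δx = 25.1 m.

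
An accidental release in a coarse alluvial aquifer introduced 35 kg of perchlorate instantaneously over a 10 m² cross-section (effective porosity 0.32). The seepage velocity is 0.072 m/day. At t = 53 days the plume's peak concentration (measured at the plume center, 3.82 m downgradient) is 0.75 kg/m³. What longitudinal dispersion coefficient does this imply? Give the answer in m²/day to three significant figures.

0.319 m²/day

At the plume center C_max = M/(n_e·A·√(4πDt)), so D = M²/(4πt·(n_e·A·C_max)²).
n_e·A·C_max = 0.32 × 10 × 0.75 = 2.400 kg/m.
D = 35²/(4π × 53 × 2.400²) = 0.319 m²/day.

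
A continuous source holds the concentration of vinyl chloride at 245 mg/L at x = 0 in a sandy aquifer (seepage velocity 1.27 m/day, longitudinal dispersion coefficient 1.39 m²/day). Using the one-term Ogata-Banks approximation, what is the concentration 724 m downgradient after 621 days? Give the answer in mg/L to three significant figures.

For a continuous step input, C/C₀ ≈ ½·erfc((x−vt)/(2√(Dt))).
vt = 1.27 × 621 = 788.67 m and 2√(Dt) = 2√(1.39 × 621) = 58.76 m.
Argument (x−vt)/(2√(Dt)) = (724 − 788.67)/58.76 = -1.101; ½·erfc(-1.101) = 0.9403.
C = 245 × 0.9403 = 230 mg/L.

230 mg/L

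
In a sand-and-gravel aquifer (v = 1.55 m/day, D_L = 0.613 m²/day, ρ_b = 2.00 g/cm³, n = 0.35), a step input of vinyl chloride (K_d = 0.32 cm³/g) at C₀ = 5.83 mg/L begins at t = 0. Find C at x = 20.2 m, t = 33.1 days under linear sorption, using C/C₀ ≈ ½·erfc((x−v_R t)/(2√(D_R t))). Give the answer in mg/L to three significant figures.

Retardation factor R = 1 + ρ_b·K_d/n = 1 + 2.00 × 0.32/0.35 = 2.829.
Sorption retards both mechanisms: v_R = v/R = 0.5479 m/day, D_R = D/R = 0.2167 m²/day.
v_R·t = 0.5479 × 33.1 = 18.13549 m; 2√(D_R t) = 5.356 m; argument = (20.2 − 18.13549)/5.356 = 0.3855.
C = C₀ × ½·erfc(0.3855) = 5.83 × 0.2928 = 1.71 mg/L.

1.71 mg/L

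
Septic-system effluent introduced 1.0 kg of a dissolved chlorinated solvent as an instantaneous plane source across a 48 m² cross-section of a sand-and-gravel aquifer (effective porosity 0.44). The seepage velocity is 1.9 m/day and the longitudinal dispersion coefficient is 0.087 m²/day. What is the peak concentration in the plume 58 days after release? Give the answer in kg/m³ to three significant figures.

The peak of an instantaneous 1D plume sits at x = vt; there the Gaussian factor is 1 and C_max = M/(n_e·A·√(4πDt)), where n_e·A is the pore area the mass is dissolved in.
√(4πDt) = √(4π × 0.087 × 58) = 7.963 m, so C_max = 1.0/(0.44 × 48 × 7.963) = 0.00595 kg/m³.

0.00595 kg/m³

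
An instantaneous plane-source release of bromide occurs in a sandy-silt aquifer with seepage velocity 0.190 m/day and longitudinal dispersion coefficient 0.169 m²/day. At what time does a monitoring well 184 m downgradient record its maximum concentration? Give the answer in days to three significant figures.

964 days

For the 1D instantaneous-source solution, setting ∂C/∂t = 0 at fixed x gives v²t² + 2Dt − x² = 0, so t = (√(D² + v²x²) − D)/v².
√(D² + v²x²) = √(0.169² + 0.190² × 184²) = 34.96; v² = 0.0361.
t = (34.96 − 0.169)/0.0361 = 964 days (vs. the pure-advection estimate x/v = 968 d).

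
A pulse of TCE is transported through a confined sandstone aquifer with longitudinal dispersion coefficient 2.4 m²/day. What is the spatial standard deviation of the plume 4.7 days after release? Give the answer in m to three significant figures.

Dispersive spreading gives a Gaussian with σ² = 2Dt; advection only shifts the center.
σ = √(2 × 2.4 × 4.7) = 4.75 m.

4.75 m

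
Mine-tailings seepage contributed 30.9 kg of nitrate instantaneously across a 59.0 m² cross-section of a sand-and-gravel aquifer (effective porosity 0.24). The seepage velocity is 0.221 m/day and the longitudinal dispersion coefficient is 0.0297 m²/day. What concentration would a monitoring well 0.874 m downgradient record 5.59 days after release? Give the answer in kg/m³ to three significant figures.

1.24 kg/m³

For an instantaneous plane source, C(x,t) = M/(n_e·A·√(4πDt)) · exp(−(x−vt)²/(4Dt)), with n_e·A the pore (flow) area.
Plume center vt = 0.221 × 5.59 = 1.23539 m, so the well at 0.874 m is 0.36139 m upgradient of the peak.
√(4πDt) = 1.444 m, giving peak height M/(n_e·A·√(4πDt)) = 30.9/(0.24 × 59.0 × 1.444) = 1.511 kg/m³.
(x−vt)²/(4Dt) = (-0.36139)²/(4 × 0.0297 × 5.59) = 0.1967; exp(−0.1967) = 0.8214.
C = 1.511 × 0.8214 = 1.24 kg/m³.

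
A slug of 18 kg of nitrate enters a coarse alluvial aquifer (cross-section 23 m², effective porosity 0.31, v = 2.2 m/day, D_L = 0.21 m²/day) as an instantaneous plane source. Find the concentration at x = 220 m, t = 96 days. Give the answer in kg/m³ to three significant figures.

0.0607 kg/m³

For an instantaneous plane source, C(x,t) = M/(n_e·A·√(4πDt)) · exp(−(x−vt)²/(4Dt)), with n_e·A the pore (flow) area.
Plume center vt = 2.2 × 96 = 211.2 m, so the well at 220 m is 8.8 m downgradient of the peak.
√(4πDt) = 15.92 m, giving peak height M/(n_e·A·√(4πDt)) = 18/(0.31 × 23 × 15.92) = 0.1586 kg/m³.
(x−vt)²/(4Dt) = (8.8)²/(4 × 0.21 × 96) = 0.9603; exp(−0.9603) = 0.3828.
C = 0.1586 × 0.3828 = 0.0607 kg/m³.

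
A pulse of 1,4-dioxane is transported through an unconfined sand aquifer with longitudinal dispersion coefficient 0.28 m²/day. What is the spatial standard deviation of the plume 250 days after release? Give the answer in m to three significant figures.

Dispersive spreading gives a Gaussian with σ² = 2Dt; advection only shifts the center.
σ = √(2 × 0.28 × 250) = 11.8 m.

11.8 m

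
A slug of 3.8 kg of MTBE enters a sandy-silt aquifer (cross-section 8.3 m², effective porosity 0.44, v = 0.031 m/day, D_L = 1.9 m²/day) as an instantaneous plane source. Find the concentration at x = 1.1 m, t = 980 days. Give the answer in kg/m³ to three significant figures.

For an instantaneous plane source, C(x,t) = M/(n_e·A·√(4πDt)) · exp(−(x−vt)²/(4Dt)), with n_e·A the pore (flow) area.
Plume center vt = 0.031 × 980 = 30.38 m, so the well at 1.1 m is 29.28 m upgradient of the peak.
√(4πDt) = 153.0 m, giving peak height M/(n_e·A·√(4πDt)) = 3.8/(0.44 × 8.3 × 153.0) = 0.006801 kg/m³.
(x−vt)²/(4Dt) = (-29.28)²/(4 × 1.9 × 980) = 0.1151; exp(−0.1151) = 0.8913.
C = 0.006801 × 0.8913 = 0.00606 kg/m³.

0.00606 kg/m³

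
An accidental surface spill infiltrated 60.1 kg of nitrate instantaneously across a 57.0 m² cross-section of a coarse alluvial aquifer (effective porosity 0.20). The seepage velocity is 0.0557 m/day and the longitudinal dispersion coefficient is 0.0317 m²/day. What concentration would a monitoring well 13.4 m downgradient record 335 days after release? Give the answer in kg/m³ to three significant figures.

0.238 kg/m³

For an instantaneous plane source, C(x,t) = M/(n_e·A·√(4πDt)) · exp(−(x−vt)²/(4Dt)), with n_e·A the pore (flow) area.
Plume center vt = 0.0557 × 335 = 18.6595 m, so the well at 13.4 m is 5.2595 m upgradient of the peak.
√(4πDt) = 11.55 m, giving peak height M/(n_e·A·√(4πDt)) = 60.1/(0.20 × 57.0 × 11.55) = 0.4564 kg/m³.
(x−vt)²/(4Dt) = (-5.2595)²/(4 × 0.0317 × 335) = 0.6512; exp(−0.6512) = 0.5214.
C = 0.4564 × 0.5214 = 0.238 kg/m³.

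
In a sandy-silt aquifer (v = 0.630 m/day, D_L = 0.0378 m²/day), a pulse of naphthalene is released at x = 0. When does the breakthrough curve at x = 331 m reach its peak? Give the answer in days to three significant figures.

525 days

For the 1D instantaneous-source solution, setting ∂C/∂t = 0 at fixed x gives v²t² + 2Dt − x² = 0, so t = (√(D² + v²x²) − D)/v².
√(D² + v²x²) = √(0.0378² + 0.630² × 331²) = 208.5; v² = 0.3969.
t = (208.5 − 0.0378)/0.3969 = 525 days (vs. the pure-advection estimate x/v = 525 d).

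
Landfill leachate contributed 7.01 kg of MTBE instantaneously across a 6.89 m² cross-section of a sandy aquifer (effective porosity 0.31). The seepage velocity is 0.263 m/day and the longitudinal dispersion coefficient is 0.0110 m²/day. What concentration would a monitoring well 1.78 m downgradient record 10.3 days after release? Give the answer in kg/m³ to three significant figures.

For an instantaneous plane source, C(x,t) = M/(n_e·A·√(4πDt)) · exp(−(x−vt)²/(4Dt)), with n_e·A the pore (flow) area.
Plume center vt = 0.263 × 10.3 = 2.7089 m, so the well at 1.78 m is 0.9289 m upgradient of the peak.
√(4πDt) = 1.193 m, giving peak height M/(n_e·A·√(4πDt)) = 7.01/(0.31 × 6.89 × 1.193) = 2.751 kg/m³.
(x−vt)²/(4Dt) = (-0.9289)²/(4 × 0.0110 × 10.3) = 1.904; exp(−1.904) = 0.1490.
C = 2.751 × 0.1490 = 0.410 kg/m³.

0.410 kg/m³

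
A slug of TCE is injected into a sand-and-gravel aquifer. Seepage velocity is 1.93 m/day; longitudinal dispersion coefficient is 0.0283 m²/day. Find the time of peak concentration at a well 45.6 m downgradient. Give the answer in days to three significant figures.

For the 1D instantaneous-source solution, setting ∂C/∂t = 0 at fixed x gives v²t² + 2Dt − x² = 0, so t = (√(D² + v²x²) − D)/v².
√(D² + v²x²) = √(0.0283² + 1.93² × 45.6²) = 88.01; v² = 3.7249.
t = (88.01 − 0.0283)/3.7249 = 23.6 days (vs. the pure-advection estimate x/v = 23.6 d).

23.6 days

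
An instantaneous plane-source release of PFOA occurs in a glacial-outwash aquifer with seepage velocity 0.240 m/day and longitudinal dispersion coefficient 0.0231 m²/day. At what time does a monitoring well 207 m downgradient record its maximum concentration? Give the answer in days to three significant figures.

862 days

For the 1D instantaneous-source solution, setting ∂C/∂t = 0 at fixed x gives v²t² + 2Dt − x² = 0, so t = (√(D² + v²x²) − D)/v².
√(D² + v²x²) = √(0.0231² + 0.240² × 207²) = 49.68; v² = 0.0576.
t = (49.68 − 0.0231)/0.0576 = 862 days (vs. the pure-advection estimate x/v = 862 d).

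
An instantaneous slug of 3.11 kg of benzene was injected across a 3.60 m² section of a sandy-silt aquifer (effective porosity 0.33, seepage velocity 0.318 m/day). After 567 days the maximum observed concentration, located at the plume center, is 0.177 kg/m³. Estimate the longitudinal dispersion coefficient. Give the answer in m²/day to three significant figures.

0.0307 m²/day

At the plume center C_max = M/(n_e·A·√(4πDt)), so D = M²/(4πt·(n_e·A·C_max)²).
n_e·A·C_max = 0.33 × 3.60 × 0.177 = 0.2103 kg/m.
D = 3.11²/(4π × 567 × 0.2103²) = 0.0307 m²/day.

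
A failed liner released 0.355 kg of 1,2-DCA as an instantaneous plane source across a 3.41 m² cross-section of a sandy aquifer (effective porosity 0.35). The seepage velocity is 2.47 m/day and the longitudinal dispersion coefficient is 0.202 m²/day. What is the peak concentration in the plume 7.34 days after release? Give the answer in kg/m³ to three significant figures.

The peak of an instantaneous 1D plume sits at x = vt; there the Gaussian factor is 1 and C_max = M/(n_e·A·√(4πDt)), where n_e·A is the pore area the mass is dissolved in.
√(4πDt) = √(4π × 0.202 × 7.34) = 4.316 m, so C_max = 0.355/(0.35 × 3.41 × 4.316) = 0.0689 kg/m³.

0.0689 kg/m³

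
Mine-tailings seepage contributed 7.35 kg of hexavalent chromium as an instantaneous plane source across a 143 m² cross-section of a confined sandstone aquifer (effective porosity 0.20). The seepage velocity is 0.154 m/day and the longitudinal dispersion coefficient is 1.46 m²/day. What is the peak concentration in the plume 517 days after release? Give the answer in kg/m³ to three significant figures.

The peak of an instantaneous 1D plume sits at x = vt; there the Gaussian factor is 1 and C_max = M/(n_e·A·√(4πDt)), where n_e·A is the pore area the mass is dissolved in.
√(4πDt) = √(4π × 1.46 × 517) = 97.39 m, so C_max = 7.35/(0.20 × 143 × 97.39) = 0.00264 kg/m³.

0.00264 kg/m³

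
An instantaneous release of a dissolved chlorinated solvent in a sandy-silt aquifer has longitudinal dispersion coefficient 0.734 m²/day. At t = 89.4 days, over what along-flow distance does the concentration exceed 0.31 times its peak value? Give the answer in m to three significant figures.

35.1 m

The plume is Gaussian with σ = √(2Dt) = √(2 × 0.734 × 89.4) = 11.46 m.
C/C_peak = exp(−Δx²/(2σ²)) = 0.31 ⇒ Δx = σ·√(−2 ln 0.31) = 11.46 × 1.530 = 17.53 m.
Width = 2Δx = 35.1 m.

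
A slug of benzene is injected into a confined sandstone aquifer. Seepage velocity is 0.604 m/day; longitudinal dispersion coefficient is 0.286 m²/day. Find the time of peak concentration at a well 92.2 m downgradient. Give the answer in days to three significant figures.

For the 1D instantaneous-source solution, setting ∂C/∂t = 0 at fixed x gives v²t² + 2Dt − x² = 0, so t = (√(D² + v²x²) − D)/v².
√(D² + v²x²) = √(0.286² + 0.604² × 92.2²) = 55.69; v² = 0.364816.
t = (55.69 − 0.286)/0.364816 = 152 days (vs. the pure-advection estimate x/v = 153 d).

152 days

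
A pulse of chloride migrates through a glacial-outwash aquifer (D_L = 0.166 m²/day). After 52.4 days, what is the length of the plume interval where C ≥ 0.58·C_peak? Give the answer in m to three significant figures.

8.71 m

The plume is Gaussian with σ = √(2Dt) = √(2 × 0.166 × 52.4) = 4.171 m.
C/C_peak = exp(−Δx²/(2σ²)) = 0.58 ⇒ Δx = σ·√(−2 ln 0.58) = 4.171 × 1.044 = 4.355 m.
Width = 2Δx = 8.71 m.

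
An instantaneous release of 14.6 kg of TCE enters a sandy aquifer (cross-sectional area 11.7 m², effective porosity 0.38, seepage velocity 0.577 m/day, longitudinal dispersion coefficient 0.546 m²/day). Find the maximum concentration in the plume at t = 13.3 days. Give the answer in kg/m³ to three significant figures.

0.344 kg/m³

The peak of an instantaneous 1D plume sits at x = vt; there the Gaussian factor is 1 and C_max = M/(n_e·A·√(4πDt)), where n_e·A is the pore area the mass is dissolved in.
√(4πDt) = √(4π × 0.546 × 13.3) = 9.553 m, so C_max = 14.6/(0.38 × 11.7 × 9.553) = 0.344 kg/m³.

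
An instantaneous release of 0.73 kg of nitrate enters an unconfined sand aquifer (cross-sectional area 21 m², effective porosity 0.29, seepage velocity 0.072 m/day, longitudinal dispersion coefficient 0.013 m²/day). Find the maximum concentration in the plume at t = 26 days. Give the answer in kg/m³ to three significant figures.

0.0582 kg/m³

The peak of an instantaneous 1D plume sits at x = vt; there the Gaussian factor is 1 and C_max = M/(n_e·A·√(4πDt)), where n_e·A is the pore area the mass is dissolved in.
√(4πDt) = √(4π × 0.013 × 26) = 2.061 m, so C_max = 0.73/(0.29 × 21 × 2.061) = 0.0582 kg/m³.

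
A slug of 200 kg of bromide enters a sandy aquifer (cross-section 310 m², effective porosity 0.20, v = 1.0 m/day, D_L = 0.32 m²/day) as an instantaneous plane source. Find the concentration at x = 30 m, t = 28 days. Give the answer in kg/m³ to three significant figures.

0.272 kg/m³

For an instantaneous plane source, C(x,t) = M/(n_e·A·√(4πDt)) · exp(−(x−vt)²/(4Dt)), with n_e·A the pore (flow) area.
Plume center vt = 1.0 × 28 = 28 m, so the well at 30 m is 2 m downgradient of the peak.
√(4πDt) = 10.61 m, giving peak height M/(n_e·A·√(4πDt)) = 200/(0.20 × 310 × 10.61) = 0.3040 kg/m³.
(x−vt)²/(4Dt) = (2)²/(4 × 0.32 × 28) = 0.1116; exp(−0.1116) = 0.8944.
C = 0.3040 × 0.8944 = 0.272 kg/m³.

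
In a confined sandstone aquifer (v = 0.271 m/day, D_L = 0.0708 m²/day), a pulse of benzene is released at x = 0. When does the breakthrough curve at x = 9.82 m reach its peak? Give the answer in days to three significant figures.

35.3 days

For the 1D instantaneous-source solution, setting ∂C/∂t = 0 at fixed x gives v²t² + 2Dt − x² = 0, so t = (√(D² + v²x²) − D)/v².
√(D² + v²x²) = √(0.0708² + 0.271² × 9.82²) = 2.662; v² = 0.073441.
t = (2.662 − 0.0708)/0.073441 = 35.3 days (vs. the pure-advection estimate x/v = 36.2 d).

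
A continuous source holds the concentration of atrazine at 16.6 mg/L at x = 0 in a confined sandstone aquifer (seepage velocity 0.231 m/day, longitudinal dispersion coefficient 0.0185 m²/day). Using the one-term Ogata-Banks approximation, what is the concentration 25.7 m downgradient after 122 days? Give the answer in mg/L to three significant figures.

14.6 mg/L

For a continuous step input, C/C₀ ≈ ½·erfc((x−vt)/(2√(Dt))).
vt = 0.231 × 122 = 28.182 m and 2√(Dt) = 2√(0.0185 × 122) = 3.005 m.
Argument (x−vt)/(2√(Dt)) = (25.7 − 28.182)/3.005 = -0.8260; ½·erfc(-0.8260) = 0.8786.
C = 16.6 × 0.8786 = 14.6 mg/L.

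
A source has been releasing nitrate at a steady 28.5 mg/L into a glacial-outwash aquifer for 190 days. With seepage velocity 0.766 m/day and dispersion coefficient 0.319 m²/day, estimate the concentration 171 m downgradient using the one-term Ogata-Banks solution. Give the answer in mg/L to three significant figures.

For a continuous step input, C/C₀ ≈ ½·erfc((x−vt)/(2√(Dt))).
vt = 0.766 × 190 = 145.54 m and 2√(Dt) = 2√(0.319 × 190) = 15.57 m.
Argument (x−vt)/(2√(Dt)) = (171 − 145.54)/15.57 = 1.635; ½·erfc(1.635) = 0.01038.
C = 28.5 × 0.01038 = 0.296 mg/L.

0.296 mg/L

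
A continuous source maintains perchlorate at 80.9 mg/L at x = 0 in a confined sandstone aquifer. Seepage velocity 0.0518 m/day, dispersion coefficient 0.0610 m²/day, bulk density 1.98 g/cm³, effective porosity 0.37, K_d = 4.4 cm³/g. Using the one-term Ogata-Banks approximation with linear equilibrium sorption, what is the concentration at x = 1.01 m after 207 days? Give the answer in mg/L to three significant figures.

23.1 mg/L

Retardation factor R = 1 + ρ_b·K_d/n = 1 + 1.98 × 4.4/0.37 = 24.55.
Sorption retards both mechanisms: v_R = v/R = 0.002110 m/day, D_R = D/R = 0.002485 m²/day.
v_R·t = 0.002110 × 207 = 0.43677 m; 2√(D_R t) = 1.434 m; argument = (1.01 − 0.43677)/1.434 = 0.3997.
C = C₀ × ½·erfc(0.3997) = 80.9 × 0.2859 = 23.1 mg/L.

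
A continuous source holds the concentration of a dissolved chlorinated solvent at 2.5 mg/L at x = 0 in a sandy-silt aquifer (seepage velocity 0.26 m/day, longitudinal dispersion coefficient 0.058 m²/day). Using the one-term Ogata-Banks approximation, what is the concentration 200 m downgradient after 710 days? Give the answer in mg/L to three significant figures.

For a continuous step input, C/C₀ ≈ ½·erfc((x−vt)/(2√(Dt))).
vt = 0.26 × 710 = 184.6 m and 2√(Dt) = 2√(0.058 × 710) = 12.83 m.
Argument (x−vt)/(2√(Dt)) = (200 − 184.6)/12.83 = 1.200; ½·erfc(1.200) = 0.04484.
C = 2.5 × 0.04484 = 0.112 mg/L.

0.112 mg/L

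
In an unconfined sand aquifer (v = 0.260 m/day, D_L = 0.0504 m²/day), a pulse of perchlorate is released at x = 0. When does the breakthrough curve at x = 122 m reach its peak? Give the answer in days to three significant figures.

468 days

For the 1D instantaneous-source solution, setting ∂C/∂t = 0 at fixed x gives v²t² + 2Dt − x² = 0, so t = (√(D² + v²x²) − D)/v².
√(D² + v²x²) = √(0.0504² + 0.260² × 122²) = 31.72; v² = 0.0676.
t = (31.72 − 0.0504)/0.0676 = 468 days (vs. the pure-advection estimate x/v = 469 d).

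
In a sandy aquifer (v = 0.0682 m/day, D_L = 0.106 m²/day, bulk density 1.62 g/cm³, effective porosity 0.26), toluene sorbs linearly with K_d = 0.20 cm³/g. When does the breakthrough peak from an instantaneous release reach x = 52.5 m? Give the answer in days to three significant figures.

Retardation factor R = 1 + ρ_b·K_d/n = 1 + 1.62 × 0.20/0.26 = 2.246.
Sorption retards both mechanisms: v_R = v/R = 0.03037 m/day, D_R = D/R = 0.04720 m²/day.
Peak time from v_R²t² + 2D_R t − x² = 0: t = (√(D_R² + v_R²x²) − D_R)/v_R².
√(D_R² + v_R²x²) = √(0.04720² + 0.03037² × 52.5²) = 1.595; v_R² = 0.0009223.
t = (1.595 − 0.04720)/0.0009223 = 1680 days.

1680 days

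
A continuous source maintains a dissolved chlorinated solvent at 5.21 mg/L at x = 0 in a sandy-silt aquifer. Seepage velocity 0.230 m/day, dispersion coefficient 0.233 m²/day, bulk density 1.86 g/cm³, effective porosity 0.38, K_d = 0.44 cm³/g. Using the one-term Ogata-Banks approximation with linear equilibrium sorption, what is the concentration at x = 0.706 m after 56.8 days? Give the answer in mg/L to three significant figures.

Retardation factor R = 1 + ρ_b·K_d/n = 1 + 1.86 × 0.44/0.38 = 3.154.
Sorption retards both mechanisms: v_R = v/R = 0.07292 m/day, D_R = D/R = 0.07387 m²/day.
v_R·t = 0.07292 × 56.8 = 4.141856 m; 2√(D_R t) = 4.097 m; argument = (0.706 − 4.141856)/4.097 = -0.8386.
C = C₀ × ½·erfc(-0.8386) = 5.21 × 0.8822 = 4.60 mg/L.

4.60 mg/L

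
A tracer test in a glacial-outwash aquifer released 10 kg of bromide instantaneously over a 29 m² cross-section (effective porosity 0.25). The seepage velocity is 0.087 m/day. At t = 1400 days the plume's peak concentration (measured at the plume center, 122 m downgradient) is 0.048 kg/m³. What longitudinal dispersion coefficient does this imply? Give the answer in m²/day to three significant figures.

At the plume center C_max = M/(n_e·A·√(4πDt)), so D = M²/(4πt·(n_e·A·C_max)²).
n_e·A·C_max = 0.25 × 29 × 0.048 = 0.3480 kg/m.
D = 10²/(4π × 1400 × 0.3480²) = 0.0469 m²/day.

0.0469 m²/day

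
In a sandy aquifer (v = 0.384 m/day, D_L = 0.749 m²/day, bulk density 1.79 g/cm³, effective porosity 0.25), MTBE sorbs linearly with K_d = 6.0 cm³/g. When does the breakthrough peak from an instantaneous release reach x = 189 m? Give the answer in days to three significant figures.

Retardation factor R = 1 + ρ_b·K_d/n = 1 + 1.79 × 6.0/0.25 = 43.96.
Sorption retards both mechanisms: v_R = v/R = 0.008735 m/day, D_R = D/R = 0.01704 m²/day.
Peak time from v_R²t² + 2D_R t − x² = 0: t = (√(D_R² + v_R²x²) − D_R)/v_R².
√(D_R² + v_R²x²) = √(0.01704² + 0.008735² × 189²) = 1.651; v_R² = 7.630e-05.
t = (1.651 − 0.01704)/7.630e-05 = 21400 days.

21400 days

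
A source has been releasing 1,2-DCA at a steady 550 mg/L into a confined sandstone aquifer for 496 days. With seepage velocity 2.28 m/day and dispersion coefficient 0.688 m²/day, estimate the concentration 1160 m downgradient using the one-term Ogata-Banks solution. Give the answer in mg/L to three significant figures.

For a continuous step input, C/C₀ ≈ ½·erfc((x−vt)/(2√(Dt))).
vt = 2.28 × 496 = 1130.88 m and 2√(Dt) = 2√(0.688 × 496) = 36.95 m.
Argument (x−vt)/(2√(Dt)) = (1160 − 1130.88)/36.95 = 0.7881; ½·erfc(0.7881) = 0.1325.
C = 550 × 0.1325 = 72.9 mg/L.

72.9 mg/L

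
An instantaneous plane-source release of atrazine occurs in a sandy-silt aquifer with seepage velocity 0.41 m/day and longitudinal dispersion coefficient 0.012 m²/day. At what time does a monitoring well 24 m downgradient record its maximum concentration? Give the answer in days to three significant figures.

58.5 days

For the 1D instantaneous-source solution, setting ∂C/∂t = 0 at fixed x gives v²t² + 2Dt − x² = 0, so t = (√(D² + v²x²) − D)/v².
√(D² + v²x²) = √(0.012² + 0.41² × 24²) = 9.840; v² = 0.1681.
t = (9.840 − 0.012)/0.1681 = 58.5 days (vs. the pure-advection estimate x/v = 58.5 d).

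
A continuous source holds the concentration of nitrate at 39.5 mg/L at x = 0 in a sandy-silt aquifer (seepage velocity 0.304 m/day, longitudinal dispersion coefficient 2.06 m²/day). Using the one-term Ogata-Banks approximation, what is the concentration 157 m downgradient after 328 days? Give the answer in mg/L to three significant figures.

2.35 mg/L

For a continuous step input, C/C₀ ≈ ½·erfc((x−vt)/(2√(Dt))).
vt = 0.304 × 328 = 99.712 m and 2√(Dt) = 2√(2.06 × 328) = 51.99 m.
Argument (x−vt)/(2√(Dt)) = (157 − 99.712)/51.99 = 1.102; ½·erfc(1.102) = 0.05956.
C = 39.5 × 0.05956 = 2.35 mg/L.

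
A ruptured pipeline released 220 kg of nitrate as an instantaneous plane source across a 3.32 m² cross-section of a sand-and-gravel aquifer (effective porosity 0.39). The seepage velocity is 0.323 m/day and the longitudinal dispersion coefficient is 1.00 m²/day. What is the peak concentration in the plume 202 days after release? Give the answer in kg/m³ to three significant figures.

3.37 kg/m³

The peak of an instantaneous 1D plume sits at x = vt; there the Gaussian factor is 1 and C_max = M/(n_e·A·√(4πDt)), where n_e·A is the pore area the mass is dissolved in.
√(4πDt) = √(4π × 1.00 × 202) = 50.38 m, so C_max = 220/(0.39 × 3.32 × 50.38) = 3.37 kg/m³.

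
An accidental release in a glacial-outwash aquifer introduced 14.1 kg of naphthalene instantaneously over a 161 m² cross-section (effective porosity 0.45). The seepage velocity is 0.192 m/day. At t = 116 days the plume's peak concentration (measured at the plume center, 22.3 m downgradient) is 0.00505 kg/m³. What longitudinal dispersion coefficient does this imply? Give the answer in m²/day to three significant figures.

At the plume center C_max = M/(n_e·A·√(4πDt)), so D = M²/(4πt·(n_e·A·C_max)²).
n_e·A·C_max = 0.45 × 161 × 0.00505 = 0.3659 kg/m.
D = 14.1²/(4π × 116 × 0.3659²) = 1.02 m²/day.

1.02 m²/day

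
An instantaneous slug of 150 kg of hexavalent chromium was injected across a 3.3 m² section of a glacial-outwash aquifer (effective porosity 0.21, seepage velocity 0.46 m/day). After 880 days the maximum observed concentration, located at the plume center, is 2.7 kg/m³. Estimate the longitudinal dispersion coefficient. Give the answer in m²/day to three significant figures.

At the plume center C_max = M/(n_e·A·√(4πDt)), so D = M²/(4πt·(n_e·A·C_max)²).
n_e·A·C_max = 0.21 × 3.3 × 2.7 = 1.871 kg/m.
D = 150²/(4π × 880 × 1.871²) = 0.581 m²/day.

0.581 m²/day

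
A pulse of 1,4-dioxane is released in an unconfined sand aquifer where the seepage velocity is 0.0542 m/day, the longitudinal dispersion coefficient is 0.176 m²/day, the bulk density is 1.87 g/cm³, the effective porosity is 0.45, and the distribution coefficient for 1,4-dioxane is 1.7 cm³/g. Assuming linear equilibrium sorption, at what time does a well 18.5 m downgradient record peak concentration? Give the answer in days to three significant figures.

Retardation factor R = 1 + ρ_b·K_d/n = 1 + 1.87 × 1.7/0.45 = 8.064.
Sorption retards both mechanisms: v_R = v/R = 0.006721 m/day, D_R = D/R = 0.02183 m²/day.
Peak time from v_R²t² + 2D_R t − x² = 0: t = (√(D_R² + v_R²x²) − D_R)/v_R².
√(D_R² + v_R²x²) = √(0.02183² + 0.006721² × 18.5²) = 0.1262; v_R² = 4.517e-05.
t = (0.1262 − 0.02183)/4.517e-05 = 2310 days.

2310 days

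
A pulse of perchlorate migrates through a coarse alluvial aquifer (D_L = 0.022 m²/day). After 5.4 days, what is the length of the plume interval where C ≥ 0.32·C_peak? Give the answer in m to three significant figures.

The plume is Gaussian with σ = √(2Dt) = √(2 × 0.022 × 5.4) = 0.4874 m.
C/C_peak = exp(−Δx²/(2σ²)) = 0.32 ⇒ Δx = σ·√(−2 ln 0.32) = 0.4874 × 1.510 = 0.7360 m.
Width = 2Δx = 1.47 m.

1.47 m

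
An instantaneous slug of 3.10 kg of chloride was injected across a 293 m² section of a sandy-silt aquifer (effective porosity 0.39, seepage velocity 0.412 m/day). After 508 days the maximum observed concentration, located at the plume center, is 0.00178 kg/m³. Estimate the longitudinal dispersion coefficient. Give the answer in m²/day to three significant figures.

0.0364 m²/day

At the plume center C_max = M/(n_e·A·√(4πDt)), so D = M²/(4πt·(n_e·A·C_max)²).
n_e·A·C_max = 0.39 × 293 × 0.00178 = 0.2034 kg/m.
D = 3.10²/(4π × 508 × 0.2034²) = 0.0364 m²/day.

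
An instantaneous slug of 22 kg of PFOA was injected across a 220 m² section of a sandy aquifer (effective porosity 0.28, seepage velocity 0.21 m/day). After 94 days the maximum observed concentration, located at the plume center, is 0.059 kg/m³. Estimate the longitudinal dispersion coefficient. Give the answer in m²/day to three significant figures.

At the plume center C_max = M/(n_e·A·√(4πDt)), so D = M²/(4πt·(n_e·A·C_max)²).
n_e·A·C_max = 0.28 × 220 × 0.059 = 3.634 kg/m.
D = 22²/(4π × 94 × 3.634²) = 0.0310 m²/day.

0.0310 m²/day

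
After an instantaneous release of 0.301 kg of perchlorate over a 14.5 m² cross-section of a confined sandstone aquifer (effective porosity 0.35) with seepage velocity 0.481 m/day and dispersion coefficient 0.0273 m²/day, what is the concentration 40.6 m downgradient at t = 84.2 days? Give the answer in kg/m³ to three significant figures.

0.0110 kg/m³

For an instantaneous plane source, C(x,t) = M/(n_e·A·√(4πDt)) · exp(−(x−vt)²/(4Dt)), with n_e·A the pore (flow) area.
Plume center vt = 0.481 × 84.2 = 40.5002 m, so the well at 40.6 m is 0.0998 m downgradient of the peak.
√(4πDt) = 5.375 m, giving peak height M/(n_e·A·√(4πDt)) = 0.301/(0.35 × 14.5 × 5.375) = 0.01103 kg/m³.
(x−vt)²/(4Dt) = (0.0998)²/(4 × 0.0273 × 84.2) = 0.001083; exp(−0.001083) = 0.9989.
C = 0.01103 × 0.9989 = 0.0110 kg/m³.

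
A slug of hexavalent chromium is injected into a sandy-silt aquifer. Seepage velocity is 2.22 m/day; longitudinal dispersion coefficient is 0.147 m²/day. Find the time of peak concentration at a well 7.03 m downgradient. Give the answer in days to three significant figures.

For the 1D instantaneous-source solution, setting ∂C/∂t = 0 at fixed x gives v²t² + 2Dt − x² = 0, so t = (√(D² + v²x²) − D)/v².
√(D² + v²x²) = √(0.147² + 2.22² × 7.03²) = 15.61; v² = 4.9284.
t = (15.61 − 0.147)/4.9284 = 3.14 days (vs. the pure-advection estimate x/v = 3.17 d).

3.14 days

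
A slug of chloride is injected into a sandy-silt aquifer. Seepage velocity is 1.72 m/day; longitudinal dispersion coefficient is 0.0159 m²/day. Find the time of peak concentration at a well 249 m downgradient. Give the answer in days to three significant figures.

145 days

For the 1D instantaneous-source solution, setting ∂C/∂t = 0 at fixed x gives v²t² + 2Dt − x² = 0, so t = (√(D² + v²x²) − D)/v².
√(D² + v²x²) = √(0.0159² + 1.72² × 249²) = 428.3; v² = 2.9584.
t = (428.3 − 0.0159)/2.9584 = 145 days (vs. the pure-advection estimate x/v = 145 d).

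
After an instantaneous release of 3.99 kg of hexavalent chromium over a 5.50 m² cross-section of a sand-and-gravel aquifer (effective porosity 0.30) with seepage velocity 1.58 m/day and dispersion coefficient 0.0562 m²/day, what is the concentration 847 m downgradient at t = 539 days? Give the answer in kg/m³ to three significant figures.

For an instantaneous plane source, C(x,t) = M/(n_e·A·√(4πDt)) · exp(−(x−vt)²/(4Dt)), with n_e·A the pore (flow) area.
Plume center vt = 1.58 × 539 = 851.62 m, so the well at 847 m is 4.62 m upgradient of the peak.
√(4πDt) = 19.51 m, giving peak height M/(n_e·A·√(4πDt)) = 3.99/(0.30 × 5.50 × 19.51) = 0.1239 kg/m³.
(x−vt)²/(4Dt) = (-4.62)²/(4 × 0.0562 × 539) = 0.1762; exp(−0.1762) = 0.8385.
C = 0.1239 × 0.8385 = 0.104 kg/m³.

0.104 kg/m³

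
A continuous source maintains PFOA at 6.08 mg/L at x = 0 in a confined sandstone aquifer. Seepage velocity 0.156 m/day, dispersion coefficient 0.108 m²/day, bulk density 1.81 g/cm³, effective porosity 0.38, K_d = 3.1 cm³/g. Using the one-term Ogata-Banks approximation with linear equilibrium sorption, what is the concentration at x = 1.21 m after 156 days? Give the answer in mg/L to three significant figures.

Retardation factor R = 1 + ρ_b·K_d/n = 1 + 1.81 × 3.1/0.38 = 15.77.
Sorption retards both mechanisms: v_R = v/R = 0.009892 m/day, D_R = D/R = 0.006848 m²/day.
v_R·t = 0.009892 × 156 = 1.543152 m; 2√(D_R t) = 2.067 m; argument = (1.21 − 1.543152)/2.067 = -0.1612.
C = C₀ × ½·erfc(-0.1612) = 6.08 × 0.5902 = 3.59 mg/L.

3.59 mg/L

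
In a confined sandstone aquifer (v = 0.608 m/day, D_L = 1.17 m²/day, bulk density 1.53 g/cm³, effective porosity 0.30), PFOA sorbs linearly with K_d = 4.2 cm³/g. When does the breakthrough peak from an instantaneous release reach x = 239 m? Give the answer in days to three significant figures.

Retardation factor R = 1 + ρ_b·K_d/n = 1 + 1.53 × 4.2/0.30 = 22.42.
Sorption retards both mechanisms: v_R = v/R = 0.02712 m/day, D_R = D/R = 0.05219 m²/day.
Peak time from v_R²t² + 2D_R t − x² = 0: t = (√(D_R² + v_R²x²) − D_R)/v_R².
√(D_R² + v_R²x²) = √(0.05219² + 0.02712² × 239²) = 6.482; v_R² = 0.0007355.
t = (6.482 − 0.05219)/0.0007355 = 8740 days.

8740 days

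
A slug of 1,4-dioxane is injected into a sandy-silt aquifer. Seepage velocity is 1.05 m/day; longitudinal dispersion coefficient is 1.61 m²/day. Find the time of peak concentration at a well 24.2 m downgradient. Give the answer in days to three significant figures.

For the 1D instantaneous-source solution, setting ∂C/∂t = 0 at fixed x gives v²t² + 2Dt − x² = 0, so t = (√(D² + v²x²) − D)/v².
√(D² + v²x²) = √(1.61² + 1.05² × 24.2²) = 25.46; v² = 1.1025.
t = (25.46 − 1.61)/1.1025 = 21.6 days (vs. the pure-advection estimate x/v = 23.0 d).

21.6 days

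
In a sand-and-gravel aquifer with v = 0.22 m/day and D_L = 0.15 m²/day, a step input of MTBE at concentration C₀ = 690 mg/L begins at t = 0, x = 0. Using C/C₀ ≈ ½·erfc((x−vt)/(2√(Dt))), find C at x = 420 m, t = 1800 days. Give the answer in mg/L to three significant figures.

104 mg/L

For a continuous step input, C/C₀ ≈ ½·erfc((x−vt)/(2√(Dt))).
vt = 0.22 × 1800 = 396 m and 2√(Dt) = 2√(0.15 × 1800) = 32.86 m.
Argument (x−vt)/(2√(Dt)) = (420 − 396)/32.86 = 0.7304; ½·erfc(0.7304) = 0.1508.
C = 690 × 0.1508 = 104 mg/L.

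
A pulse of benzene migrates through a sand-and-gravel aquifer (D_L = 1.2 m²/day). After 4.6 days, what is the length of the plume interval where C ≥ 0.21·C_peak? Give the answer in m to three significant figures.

The plume is Gaussian with σ = √(2Dt) = √(2 × 1.2 × 4.6) = 3.323 m.
C/C_peak = exp(−Δx²/(2σ²)) = 0.21 ⇒ Δx = σ·√(−2 ln 0.21) = 3.323 × 1.767 = 5.872 m.
Width = 2Δx = 11.7 m.

11.7 m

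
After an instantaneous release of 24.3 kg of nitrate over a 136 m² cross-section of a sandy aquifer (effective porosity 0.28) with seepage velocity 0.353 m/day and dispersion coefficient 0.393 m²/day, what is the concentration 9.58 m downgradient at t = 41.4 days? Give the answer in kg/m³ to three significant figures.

For an instantaneous plane source, C(x,t) = M/(n_e·A·√(4πDt)) · exp(−(x−vt)²/(4Dt)), with n_e·A the pore (flow) area.
Plume center vt = 0.353 × 41.4 = 14.6142 m, so the well at 9.58 m is 5.0342 m upgradient of the peak.
√(4πDt) = 14.30 m, giving peak height M/(n_e·A·√(4πDt)) = 24.3/(0.28 × 136 × 14.30) = 0.04462 kg/m³.
(x−vt)²/(4Dt) = (-5.0342)²/(4 × 0.393 × 41.4) = 0.3894; exp(−0.3894) = 0.6775.
C = 0.04462 × 0.6775 = 0.0302 kg/m³.

0.0302 kg/m³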